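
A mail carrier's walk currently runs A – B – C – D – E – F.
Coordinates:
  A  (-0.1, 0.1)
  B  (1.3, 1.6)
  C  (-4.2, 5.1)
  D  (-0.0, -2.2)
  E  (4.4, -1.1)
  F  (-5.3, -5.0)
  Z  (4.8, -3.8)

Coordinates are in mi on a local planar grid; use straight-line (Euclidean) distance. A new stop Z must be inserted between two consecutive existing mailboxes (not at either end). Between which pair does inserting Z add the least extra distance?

Added distance for inserting Z between each consecutive pair:
A–B: 10.6 mi
B–C: 12.6 mi
C–D: 9.3 mi
D–E: 3.3 mi
E–F: 2.4 mi
Smallest added distance is 2.4 mi, inserting between E and F.

between E and F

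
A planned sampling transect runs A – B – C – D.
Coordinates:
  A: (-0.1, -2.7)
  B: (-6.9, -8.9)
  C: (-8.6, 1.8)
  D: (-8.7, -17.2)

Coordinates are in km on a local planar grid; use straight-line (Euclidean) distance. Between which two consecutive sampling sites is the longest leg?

Leg distances:
A→B: 9.2 km
B→C: 10.8 km
C→D: 19.0 km
The longest leg is C–D at 19.0 km.

C–D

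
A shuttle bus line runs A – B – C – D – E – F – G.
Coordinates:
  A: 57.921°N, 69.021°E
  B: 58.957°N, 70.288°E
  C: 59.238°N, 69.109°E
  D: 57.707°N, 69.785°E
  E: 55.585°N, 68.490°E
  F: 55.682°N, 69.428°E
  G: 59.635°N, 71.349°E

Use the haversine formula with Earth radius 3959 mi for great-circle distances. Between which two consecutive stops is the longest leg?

F–G

Leg distances:
A→B: 85.0 mi
B→C: 46.1 mi
C→D: 108.6 mi
D→E: 154.7 mi
E→F: 37.2 mi
F→G: 282.2 mi
The longest leg is F–G at 282.2 mi.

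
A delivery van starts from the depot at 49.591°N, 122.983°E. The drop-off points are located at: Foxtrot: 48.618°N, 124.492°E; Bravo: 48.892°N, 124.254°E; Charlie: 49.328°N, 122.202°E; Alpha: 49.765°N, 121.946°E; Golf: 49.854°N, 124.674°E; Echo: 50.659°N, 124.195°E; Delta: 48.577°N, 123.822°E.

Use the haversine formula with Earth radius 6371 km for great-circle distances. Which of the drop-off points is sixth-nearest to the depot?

Distance to each, sorted:
Charlie: 63.6 km
Alpha: 77.1 km
Bravo: 120.6 km
Golf: 125.0 km
Delta: 128.2 km
Echo: 146.9 km
Foxtrot: 154.2 km
The sixth-nearest is Echo at 146.9 km.

Echo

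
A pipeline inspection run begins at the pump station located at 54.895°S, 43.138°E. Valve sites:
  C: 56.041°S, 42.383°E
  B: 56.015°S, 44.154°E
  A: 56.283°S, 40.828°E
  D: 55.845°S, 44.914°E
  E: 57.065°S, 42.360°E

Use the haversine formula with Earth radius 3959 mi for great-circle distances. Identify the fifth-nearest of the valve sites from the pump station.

Distance to each, sorted:
C: 84.5 mi
B: 87.0 mi
D: 95.8 mi
A: 131.6 mi
E: 152.9 mi
The fifth-nearest is E at 152.9 mi.

E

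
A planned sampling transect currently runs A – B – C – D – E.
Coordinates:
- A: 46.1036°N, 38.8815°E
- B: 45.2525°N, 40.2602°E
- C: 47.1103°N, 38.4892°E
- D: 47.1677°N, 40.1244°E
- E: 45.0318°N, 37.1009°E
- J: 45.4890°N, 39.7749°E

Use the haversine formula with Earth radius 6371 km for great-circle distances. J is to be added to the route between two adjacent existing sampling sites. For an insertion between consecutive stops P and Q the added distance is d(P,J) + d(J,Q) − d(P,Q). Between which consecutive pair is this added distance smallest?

Added distance for inserting J between each consecutive pair:
A–B: 0.5 km
B–C: 4.2 km
C–D: 270.3 km
D–E: 71.2 km
Smallest added distance is 0.5 km, inserting between A and B.

between A and B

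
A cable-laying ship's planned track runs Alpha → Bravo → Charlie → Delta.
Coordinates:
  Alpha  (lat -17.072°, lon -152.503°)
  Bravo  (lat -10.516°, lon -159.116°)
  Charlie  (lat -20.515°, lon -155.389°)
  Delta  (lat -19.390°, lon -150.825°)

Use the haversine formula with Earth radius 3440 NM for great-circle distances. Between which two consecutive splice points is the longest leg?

Bravo–Charlie

Leg distances:
Alpha→Bravo: 550.8 NM
Bravo→Charlie: 637.8 NM
Charlie→Delta: 266.3 NM
The longest leg is Bravo–Charlie at 637.8 NM.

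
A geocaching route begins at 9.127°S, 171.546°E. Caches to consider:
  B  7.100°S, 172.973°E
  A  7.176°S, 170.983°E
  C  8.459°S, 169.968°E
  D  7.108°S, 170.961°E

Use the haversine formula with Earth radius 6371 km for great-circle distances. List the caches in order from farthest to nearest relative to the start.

B, D, A, C

Computing each great-circle distance from 9.127°S, 171.546°E:
B 7.100°S, 172.973°E: 274.7 km
D 7.108°S, 170.961°E: 233.6 km
A 7.176°S, 170.983°E: 225.6 km
C 8.459°S, 169.968°E: 188.6 km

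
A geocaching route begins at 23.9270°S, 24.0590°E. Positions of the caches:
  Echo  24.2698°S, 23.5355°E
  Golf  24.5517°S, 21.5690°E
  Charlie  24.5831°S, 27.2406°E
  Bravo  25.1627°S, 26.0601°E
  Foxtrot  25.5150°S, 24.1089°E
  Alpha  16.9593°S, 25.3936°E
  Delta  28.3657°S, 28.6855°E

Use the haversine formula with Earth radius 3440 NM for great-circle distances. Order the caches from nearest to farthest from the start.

Distances from the start:
Echo 24.2698°S, 23.5355°E: 35.3 NM
Foxtrot 25.5150°S, 24.1089°E: 95.4 NM
Bravo 25.1627°S, 26.0601°E: 132.1 NM
Golf 24.5517°S, 21.5690°E: 141.4 NM
Charlie 24.5831°S, 27.2406°E: 178.6 NM
Delta 28.3657°S, 28.6855°E: 364.9 NM
Alpha 16.9593°S, 25.3936°E: 425.0 NM

Echo, Foxtrot, Bravo, Golf, Charlie, Delta, Alpha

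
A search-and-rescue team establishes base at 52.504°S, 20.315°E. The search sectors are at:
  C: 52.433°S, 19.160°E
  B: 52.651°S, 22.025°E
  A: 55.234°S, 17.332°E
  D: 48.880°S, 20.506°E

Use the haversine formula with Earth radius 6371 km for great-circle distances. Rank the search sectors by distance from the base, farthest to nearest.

D, A, B, C

Computing each great-circle distance from 52.504°S, 20.315°E:
D 48.880°S, 20.506°E: 403.2 km
A 55.234°S, 17.332°E: 361.0 km
B 52.651°S, 22.025°E: 116.7 km
C 52.433°S, 19.160°E: 78.6 km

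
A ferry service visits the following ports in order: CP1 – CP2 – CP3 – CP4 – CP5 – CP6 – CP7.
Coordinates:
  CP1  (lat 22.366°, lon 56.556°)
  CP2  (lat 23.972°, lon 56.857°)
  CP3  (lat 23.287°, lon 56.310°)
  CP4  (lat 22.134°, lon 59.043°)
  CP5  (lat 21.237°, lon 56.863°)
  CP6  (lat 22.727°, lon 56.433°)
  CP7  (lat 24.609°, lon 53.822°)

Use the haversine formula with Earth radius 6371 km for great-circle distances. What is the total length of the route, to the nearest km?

1340 km

Leg distances:
CP1→CP2: 181.2 km  (cumulative 181.2 km)
CP2→CP3: 94.4 km  (cumulative 275.6 km)
CP3→CP4: 308.2 km  (cumulative 583.8 km)
CP4→CP5: 246.3 km  (cumulative 830.2 km)
CP5→CP6: 171.5 km  (cumulative 1001.7 km)
CP6→CP7: 338.4 km  (cumulative 1340.0 km)
Total route length ≈ 1340 km.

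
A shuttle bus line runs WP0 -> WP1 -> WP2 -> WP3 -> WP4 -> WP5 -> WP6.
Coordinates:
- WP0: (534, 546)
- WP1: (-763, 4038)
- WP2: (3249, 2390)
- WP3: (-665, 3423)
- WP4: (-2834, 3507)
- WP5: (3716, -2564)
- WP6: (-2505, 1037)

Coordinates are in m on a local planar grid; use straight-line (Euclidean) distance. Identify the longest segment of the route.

WP4–WP5

Leg distances:
WP0→WP1: 3725.1 m
WP1→WP2: 4337.3 m
WP2→WP3: 4048.0 m
WP3→WP4: 2170.6 m
WP4→WP5: 8930.8 m
WP5→WP6: 7188.0 m
The longest leg is WP4–WP5 at 8930.8 m.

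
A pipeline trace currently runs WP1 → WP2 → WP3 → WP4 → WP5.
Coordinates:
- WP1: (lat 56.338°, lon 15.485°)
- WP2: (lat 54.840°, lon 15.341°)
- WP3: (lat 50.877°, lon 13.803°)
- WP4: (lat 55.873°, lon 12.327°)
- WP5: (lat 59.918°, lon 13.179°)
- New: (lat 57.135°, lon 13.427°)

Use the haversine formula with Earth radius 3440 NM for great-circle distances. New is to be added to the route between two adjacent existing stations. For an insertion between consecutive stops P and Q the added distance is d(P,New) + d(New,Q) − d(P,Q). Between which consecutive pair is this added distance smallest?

between WP4 and WP5

Added distance for inserting New between each consecutive pair:
WP1–WP2: 144.9 NM
WP2–WP3: 283.6 NM
WP3–WP4: 155.5 NM
WP4–WP5: 7.0 NM
Smallest added distance is 7.0 NM, inserting between WP4 and WP5.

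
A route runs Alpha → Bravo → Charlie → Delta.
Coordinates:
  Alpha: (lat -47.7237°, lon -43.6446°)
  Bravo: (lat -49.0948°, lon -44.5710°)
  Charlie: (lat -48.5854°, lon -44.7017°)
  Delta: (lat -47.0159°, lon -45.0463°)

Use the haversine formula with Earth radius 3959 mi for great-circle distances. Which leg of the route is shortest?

Leg distances:
Alpha→Bravo: 103.8 mi
Bravo→Charlie: 35.7 mi
Charlie→Delta: 109.6 mi
The shortest leg is Bravo–Charlie at 35.7 mi.

Bravo–Charlie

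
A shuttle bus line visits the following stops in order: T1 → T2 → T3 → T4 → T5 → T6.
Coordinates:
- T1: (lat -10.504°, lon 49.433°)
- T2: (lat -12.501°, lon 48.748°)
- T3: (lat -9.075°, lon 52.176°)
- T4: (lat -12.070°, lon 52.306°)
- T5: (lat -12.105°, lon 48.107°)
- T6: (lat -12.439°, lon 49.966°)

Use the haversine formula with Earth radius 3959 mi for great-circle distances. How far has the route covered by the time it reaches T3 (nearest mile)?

477 mi

Leg distances:
T1→T2: 145.6 mi  (cumulative 145.6 mi)
T2→T3: 331.9 mi  (cumulative 477.5 mi)
Cumulative distance at T3 ≈ 477 mi.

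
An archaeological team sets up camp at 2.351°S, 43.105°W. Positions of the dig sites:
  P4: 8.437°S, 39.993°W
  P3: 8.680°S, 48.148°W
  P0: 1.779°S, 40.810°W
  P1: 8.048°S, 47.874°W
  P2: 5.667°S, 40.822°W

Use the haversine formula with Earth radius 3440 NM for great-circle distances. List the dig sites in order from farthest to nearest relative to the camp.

P3, P1, P4, P2, P0

Distance from the camp at 2.351°S, 43.105°W to each:
P3 8.680°S, 48.148°W: 484.9 NM
P1 8.048°S, 47.874°W: 445.2 NM
P4 8.437°S, 39.993°W: 410.0 NM
P2 5.667°S, 40.822°W: 241.5 NM
P0 1.779°S, 40.810°W: 141.9 NM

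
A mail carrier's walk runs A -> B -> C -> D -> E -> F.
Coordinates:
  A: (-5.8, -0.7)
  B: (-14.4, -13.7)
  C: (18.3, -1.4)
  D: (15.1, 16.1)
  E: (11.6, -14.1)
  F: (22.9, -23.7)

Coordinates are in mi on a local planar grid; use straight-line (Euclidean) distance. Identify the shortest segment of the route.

Leg distances:
A→B: 15.6 mi
B→C: 34.9 mi
C→D: 17.8 mi
D→E: 30.4 mi
E→F: 14.8 mi
The shortest leg is E–F at 14.8 mi.

E–F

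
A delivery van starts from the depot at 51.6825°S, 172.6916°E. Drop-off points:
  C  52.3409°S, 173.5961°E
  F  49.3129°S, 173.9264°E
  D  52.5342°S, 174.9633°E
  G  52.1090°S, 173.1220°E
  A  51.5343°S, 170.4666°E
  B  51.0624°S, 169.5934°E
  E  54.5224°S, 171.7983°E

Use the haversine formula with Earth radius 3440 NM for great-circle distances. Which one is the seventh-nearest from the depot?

Distances from the depot (51.6825°S, 172.6916°E):
G: 30.2 NM
C: 51.8 NM
A: 83.4 NM
D: 98.1 NM
B: 121.9 NM
F: 149.9 NM
E: 173.5 NM
The seventh-nearest is E at 173.5 NM.

E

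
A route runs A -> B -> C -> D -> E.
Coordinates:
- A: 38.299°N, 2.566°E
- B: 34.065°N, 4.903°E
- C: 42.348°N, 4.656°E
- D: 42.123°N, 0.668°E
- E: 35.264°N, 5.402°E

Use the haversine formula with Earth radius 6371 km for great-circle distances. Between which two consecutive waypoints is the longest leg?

Leg distances:
A→B: 515.4 km
B→C: 921.3 km
C→D: 329.2 km
D→E: 865.9 km
The longest leg is B–C at 921.3 km.

B–C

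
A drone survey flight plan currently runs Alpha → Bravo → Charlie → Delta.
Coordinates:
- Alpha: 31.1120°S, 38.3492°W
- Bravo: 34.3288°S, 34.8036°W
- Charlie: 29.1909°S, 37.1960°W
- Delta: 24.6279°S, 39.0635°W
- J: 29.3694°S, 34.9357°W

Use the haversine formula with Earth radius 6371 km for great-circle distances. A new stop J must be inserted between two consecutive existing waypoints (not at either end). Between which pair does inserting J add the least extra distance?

between Bravo and Charlie

Added distance for inserting J between each consecutive pair:
Alpha–Bravo: 444.7 km
Bravo–Charlie: 157.3 km
Charlie–Delta: 347.1 km
Smallest added distance is 157.3 km, inserting between Bravo and Charlie.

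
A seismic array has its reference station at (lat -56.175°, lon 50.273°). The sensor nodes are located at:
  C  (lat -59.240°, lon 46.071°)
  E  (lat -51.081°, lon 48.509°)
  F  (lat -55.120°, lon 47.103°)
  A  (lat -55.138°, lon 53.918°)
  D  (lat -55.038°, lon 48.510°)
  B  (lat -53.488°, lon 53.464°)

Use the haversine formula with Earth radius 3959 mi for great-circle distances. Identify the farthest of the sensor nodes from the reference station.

E

Distances from the reference station ((lat -56.175°, lon 50.273°)):
E: 359.3 mi
C: 262.4 mi
B: 224.9 mi
A: 159.1 mi
F: 143.5 mi
D: 104.4 mi
The farthest is E at 359.3 mi.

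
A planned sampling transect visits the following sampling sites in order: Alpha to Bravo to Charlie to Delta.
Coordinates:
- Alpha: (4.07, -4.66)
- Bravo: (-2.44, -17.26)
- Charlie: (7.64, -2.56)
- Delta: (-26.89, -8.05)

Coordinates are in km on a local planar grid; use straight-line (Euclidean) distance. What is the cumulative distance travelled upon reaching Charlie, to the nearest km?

Leg distances:
Alpha→Bravo: 14.2 km  (cumulative 14.2 km)
Bravo→Charlie: 17.8 km  (cumulative 32.0 km)
Cumulative distance at Charlie ≈ 32 km.

32 km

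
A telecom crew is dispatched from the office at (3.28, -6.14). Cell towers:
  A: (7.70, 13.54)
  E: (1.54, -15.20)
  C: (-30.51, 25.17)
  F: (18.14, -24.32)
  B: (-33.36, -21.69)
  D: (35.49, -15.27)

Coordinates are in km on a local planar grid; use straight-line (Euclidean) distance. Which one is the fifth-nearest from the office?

Distance to each, sorted:
E: 9.2 km
A: 20.2 km
F: 23.5 km
D: 33.5 km
B: 39.8 km
C: 46.1 km
The fifth-nearest is B at 39.8 km.

B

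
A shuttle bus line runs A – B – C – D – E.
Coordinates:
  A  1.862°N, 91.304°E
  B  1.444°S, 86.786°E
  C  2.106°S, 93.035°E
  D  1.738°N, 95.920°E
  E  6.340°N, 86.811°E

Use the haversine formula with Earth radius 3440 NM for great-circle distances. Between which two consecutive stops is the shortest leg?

C–D

Leg distances:
A→B: 336.1 NM
B→C: 377.1 NM
C→D: 288.5 NM
D→E: 611.4 NM
The shortest leg is C–D at 288.5 NM.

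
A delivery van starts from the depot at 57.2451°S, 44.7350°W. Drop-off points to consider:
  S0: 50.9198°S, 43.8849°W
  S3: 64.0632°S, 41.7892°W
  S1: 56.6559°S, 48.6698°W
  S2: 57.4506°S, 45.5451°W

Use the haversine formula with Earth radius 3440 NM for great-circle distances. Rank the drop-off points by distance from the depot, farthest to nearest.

Distances from the depot:
S3 64.0632°S, 41.7892°W: 418.3 NM
S0 50.9198°S, 43.8849°W: 380.9 NM
S1 56.6559°S, 48.6698°W: 133.6 NM
S2 57.4506°S, 45.5451°W: 29.0 NM

S3, S0, S1, S2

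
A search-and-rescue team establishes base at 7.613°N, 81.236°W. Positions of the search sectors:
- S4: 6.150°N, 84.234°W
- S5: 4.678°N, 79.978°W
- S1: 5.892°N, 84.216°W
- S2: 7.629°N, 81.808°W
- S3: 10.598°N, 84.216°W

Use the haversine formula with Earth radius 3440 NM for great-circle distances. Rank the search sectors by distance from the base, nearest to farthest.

S2, S5, S4, S1, S3

Computing each great-circle distance from 7.613°N, 81.236°W:
S2 7.629°N, 81.808°W: 34.1 NM
S5 4.678°N, 79.978°W: 191.5 NM
S4 6.150°N, 84.234°W: 199.1 NM
S1 5.892°N, 84.216°W: 205.5 NM
S3 10.598°N, 84.216°W: 251.6 NM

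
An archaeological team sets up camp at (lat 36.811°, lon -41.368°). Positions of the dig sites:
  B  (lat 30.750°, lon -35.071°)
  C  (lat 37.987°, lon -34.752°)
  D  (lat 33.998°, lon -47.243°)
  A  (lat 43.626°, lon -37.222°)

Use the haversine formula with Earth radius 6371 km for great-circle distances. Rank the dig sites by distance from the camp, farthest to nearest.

B, A, D, C

Computing each great-circle distance from (lat 36.811°, lon -41.368°):
B (lat 30.750°, lon -35.071°): 890.0 km
A (lat 43.626°, lon -37.222°): 835.3 km
D (lat 33.998°, lon -47.243°): 617.4 km
C (lat 37.987°, lon -34.752°): 598.7 km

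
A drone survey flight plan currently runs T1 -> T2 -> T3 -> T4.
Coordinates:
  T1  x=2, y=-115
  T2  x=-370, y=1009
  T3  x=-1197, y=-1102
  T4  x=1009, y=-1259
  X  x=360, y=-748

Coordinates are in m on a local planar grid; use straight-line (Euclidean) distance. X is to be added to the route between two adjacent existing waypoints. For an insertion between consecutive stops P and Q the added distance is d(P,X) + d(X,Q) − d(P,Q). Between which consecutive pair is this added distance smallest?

Added distance for inserting X between each consecutive pair:
T1–T2: 1445.9 m
T2–T3: 1232.1 m
T3–T4: 211.2 m
Smallest added distance is 211.2 m, inserting between T3 and T4.

between T3 and T4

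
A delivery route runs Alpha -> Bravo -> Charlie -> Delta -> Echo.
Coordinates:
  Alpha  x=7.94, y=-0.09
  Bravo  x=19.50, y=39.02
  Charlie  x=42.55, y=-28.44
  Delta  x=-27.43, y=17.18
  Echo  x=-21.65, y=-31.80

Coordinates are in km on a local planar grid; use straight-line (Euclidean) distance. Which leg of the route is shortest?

Leg distances:
Alpha→Bravo: 40.8 km
Bravo→Charlie: 71.3 km
Charlie→Delta: 83.5 km
Delta→Echo: 49.3 km
The shortest leg is Alpha–Bravo at 40.8 km.

Alpha–Bravo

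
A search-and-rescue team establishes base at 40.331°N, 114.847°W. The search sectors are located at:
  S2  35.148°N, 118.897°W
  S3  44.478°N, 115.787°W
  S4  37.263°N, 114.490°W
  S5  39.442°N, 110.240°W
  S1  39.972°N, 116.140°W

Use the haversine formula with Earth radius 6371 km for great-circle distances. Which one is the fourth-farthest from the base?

Distances from the base (40.331°N, 114.847°W):
S2: 677.3 km
S3: 467.5 km
S5: 405.3 km
S4: 342.5 km
S1: 116.9 km
The fourth-farthest is S4 at 342.5 km.

S4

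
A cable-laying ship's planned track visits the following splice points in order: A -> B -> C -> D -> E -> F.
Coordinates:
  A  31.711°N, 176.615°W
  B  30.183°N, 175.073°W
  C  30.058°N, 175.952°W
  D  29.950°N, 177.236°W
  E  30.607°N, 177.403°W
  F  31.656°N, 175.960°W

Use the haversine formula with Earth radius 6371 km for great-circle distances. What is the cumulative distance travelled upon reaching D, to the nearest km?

435 km

Leg distances:
A→B: 224.7 km  (cumulative 224.7 km)
B→C: 85.7 km  (cumulative 310.4 km)
C→D: 124.2 km  (cumulative 434.6 km)
Cumulative distance at D ≈ 435 km.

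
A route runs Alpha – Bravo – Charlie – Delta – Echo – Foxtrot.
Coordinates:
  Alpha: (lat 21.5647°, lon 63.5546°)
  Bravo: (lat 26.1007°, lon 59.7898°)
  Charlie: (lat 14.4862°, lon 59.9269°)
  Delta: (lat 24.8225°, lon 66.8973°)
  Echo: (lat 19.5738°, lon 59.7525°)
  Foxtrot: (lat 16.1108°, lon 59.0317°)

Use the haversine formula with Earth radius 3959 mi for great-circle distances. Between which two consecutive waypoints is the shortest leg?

Echo–Foxtrot

Leg distances:
Alpha→Bravo: 393.5 mi
Bravo→Charlie: 802.6 mi
Charlie→Delta: 845.6 mi
Delta→Echo: 583.3 mi
Echo→Foxtrot: 243.9 mi
The shortest leg is Echo–Foxtrot at 243.9 mi.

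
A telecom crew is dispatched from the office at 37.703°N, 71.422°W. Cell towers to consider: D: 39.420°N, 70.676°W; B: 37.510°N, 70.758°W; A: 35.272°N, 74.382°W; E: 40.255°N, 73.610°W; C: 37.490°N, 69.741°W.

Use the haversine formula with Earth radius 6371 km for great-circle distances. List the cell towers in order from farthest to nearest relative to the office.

Computing each great-circle distance from 37.703°N, 71.422°W:
A 35.272°N, 74.382°W: 378.2 km
E 40.255°N, 73.610°W: 341.0 km
D 39.420°N, 70.676°W: 201.6 km
C 37.490°N, 69.741°W: 150.0 km
B 37.510°N, 70.758°W: 62.3 km

A, E, D, C, B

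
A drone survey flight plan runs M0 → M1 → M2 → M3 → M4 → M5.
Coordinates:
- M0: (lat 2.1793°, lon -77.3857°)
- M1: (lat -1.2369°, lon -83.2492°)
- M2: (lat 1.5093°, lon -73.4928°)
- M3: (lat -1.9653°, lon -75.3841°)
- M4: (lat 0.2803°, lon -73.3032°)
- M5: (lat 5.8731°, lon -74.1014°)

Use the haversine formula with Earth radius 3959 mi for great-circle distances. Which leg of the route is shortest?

Leg distances:
M0→M1: 468.8 mi
M1→M2: 700.3 mi
M2→M3: 273.3 mi
M3→M4: 211.5 mi
M4→M5: 390.4 mi
The shortest leg is M3–M4 at 211.5 mi.

M3–M4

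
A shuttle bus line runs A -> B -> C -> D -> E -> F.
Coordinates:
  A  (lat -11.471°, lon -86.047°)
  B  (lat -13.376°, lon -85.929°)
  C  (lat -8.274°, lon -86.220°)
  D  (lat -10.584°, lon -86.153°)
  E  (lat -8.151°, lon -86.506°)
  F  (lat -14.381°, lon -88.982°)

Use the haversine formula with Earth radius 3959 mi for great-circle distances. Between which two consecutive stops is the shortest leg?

A–B

Leg distances:
A→B: 131.9 mi
B→C: 353.1 mi
C→D: 159.7 mi
D→E: 169.8 mi
E→F: 462.0 mi
The shortest leg is A–B at 131.9 mi.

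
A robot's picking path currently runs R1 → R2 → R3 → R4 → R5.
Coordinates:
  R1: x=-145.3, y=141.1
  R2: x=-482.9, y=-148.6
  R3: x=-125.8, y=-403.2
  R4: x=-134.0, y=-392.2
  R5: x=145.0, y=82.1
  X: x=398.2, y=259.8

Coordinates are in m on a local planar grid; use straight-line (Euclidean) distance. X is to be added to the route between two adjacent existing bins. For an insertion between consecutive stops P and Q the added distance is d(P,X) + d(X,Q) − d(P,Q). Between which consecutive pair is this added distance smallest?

between R4 and R5

Added distance for inserting X between each consecutive pair:
R1–R2: 1082.6 m
R2–R3: 1377.7 m
R3–R4: 1673.0 m
R4–R5: 600.7 m
Smallest added distance is 600.7 m, inserting between R4 and R5.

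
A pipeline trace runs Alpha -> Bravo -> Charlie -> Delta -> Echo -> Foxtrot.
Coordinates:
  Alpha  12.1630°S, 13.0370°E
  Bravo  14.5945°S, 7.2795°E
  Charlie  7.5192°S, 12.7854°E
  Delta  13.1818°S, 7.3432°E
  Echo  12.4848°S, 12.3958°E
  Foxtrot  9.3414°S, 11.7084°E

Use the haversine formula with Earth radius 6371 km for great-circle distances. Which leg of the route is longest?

Leg distances:
Alpha→Bravo: 678.9 km
Bravo→Charlie: 989.7 km
Charlie→Delta: 866.3 km
Delta→Echo: 553.2 km
Echo→Foxtrot: 357.5 km
The longest leg is Bravo–Charlie at 989.7 km.

Bravo–Charlie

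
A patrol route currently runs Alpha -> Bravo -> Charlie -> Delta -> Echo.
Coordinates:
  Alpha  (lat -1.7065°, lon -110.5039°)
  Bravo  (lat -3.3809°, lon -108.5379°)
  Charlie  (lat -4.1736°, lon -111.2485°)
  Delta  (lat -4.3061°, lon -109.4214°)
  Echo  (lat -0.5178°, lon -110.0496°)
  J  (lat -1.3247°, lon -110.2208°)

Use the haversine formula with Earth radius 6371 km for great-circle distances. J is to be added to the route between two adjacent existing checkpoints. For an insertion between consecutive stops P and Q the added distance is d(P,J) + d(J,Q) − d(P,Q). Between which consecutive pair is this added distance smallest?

between Delta and Echo

Added distance for inserting J between each consecutive pair:
Alpha–Bravo: 61.2 km
Bravo–Charlie: 318.7 km
Charlie–Delta: 476.8 km
Delta–Echo: 7.9 km
Smallest added distance is 7.9 km, inserting between Delta and Echo.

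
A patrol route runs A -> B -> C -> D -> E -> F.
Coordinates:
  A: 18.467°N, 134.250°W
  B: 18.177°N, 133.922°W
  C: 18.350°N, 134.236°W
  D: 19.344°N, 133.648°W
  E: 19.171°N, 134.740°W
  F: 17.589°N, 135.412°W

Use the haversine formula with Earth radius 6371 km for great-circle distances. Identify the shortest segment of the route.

Leg distances:
A→B: 47.3 km
B→C: 38.3 km
C→D: 126.7 km
D→E: 116.2 km
E→F: 189.7 km
The shortest leg is B–C at 38.3 km.

B–C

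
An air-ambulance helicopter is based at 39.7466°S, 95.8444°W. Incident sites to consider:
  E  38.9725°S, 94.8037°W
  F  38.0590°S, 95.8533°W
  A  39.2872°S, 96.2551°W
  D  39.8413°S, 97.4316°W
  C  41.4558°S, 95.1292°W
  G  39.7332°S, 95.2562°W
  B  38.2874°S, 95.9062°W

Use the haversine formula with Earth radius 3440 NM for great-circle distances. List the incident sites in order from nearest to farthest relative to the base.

Distances from the base:
G 39.7332°S, 95.2562°W: 27.2 NM
A 39.2872°S, 96.2551°W: 33.5 NM
E 38.9725°S, 94.8037°W: 67.0 NM
D 39.8413°S, 97.4316°W: 73.4 NM
B 38.2874°S, 95.9062°W: 87.7 NM
F 38.0590°S, 95.8533°W: 101.3 NM
C 41.4558°S, 95.1292°W: 107.7 NM

G, A, E, D, B, F, C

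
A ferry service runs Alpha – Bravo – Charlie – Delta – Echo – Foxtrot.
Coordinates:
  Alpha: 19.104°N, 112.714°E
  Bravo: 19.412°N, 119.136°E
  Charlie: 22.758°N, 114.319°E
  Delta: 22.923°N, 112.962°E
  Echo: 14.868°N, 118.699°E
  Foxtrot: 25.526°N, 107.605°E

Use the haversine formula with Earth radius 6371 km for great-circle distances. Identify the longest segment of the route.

Echo–Foxtrot

Leg distances:
Alpha→Bravo: 675.0 km
Bravo→Charlie: 623.0 km
Charlie→Delta: 140.3 km
Delta→Echo: 1079.7 km
Echo→Foxtrot: 1655.0 km
The longest leg is Echo–Foxtrot at 1655.0 km.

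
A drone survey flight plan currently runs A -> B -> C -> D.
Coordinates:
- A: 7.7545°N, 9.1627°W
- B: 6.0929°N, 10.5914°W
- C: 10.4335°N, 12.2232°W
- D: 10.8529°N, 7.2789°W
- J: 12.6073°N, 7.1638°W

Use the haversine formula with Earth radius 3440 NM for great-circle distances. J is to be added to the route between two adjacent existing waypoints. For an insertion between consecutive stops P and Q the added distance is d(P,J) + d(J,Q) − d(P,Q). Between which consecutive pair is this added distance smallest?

Added distance for inserting J between each consecutive pair:
A–B: 623.9 NM
B–C: 487.6 NM
C–D: 137.7 NM
Smallest added distance is 137.7 NM, inserting between C and D.

between C and D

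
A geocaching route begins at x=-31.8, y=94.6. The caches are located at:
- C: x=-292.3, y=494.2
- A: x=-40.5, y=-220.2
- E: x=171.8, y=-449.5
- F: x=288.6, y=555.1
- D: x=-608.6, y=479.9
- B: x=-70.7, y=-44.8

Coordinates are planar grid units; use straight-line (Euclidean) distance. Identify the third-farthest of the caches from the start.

F

Distances from the start (x=-31.8, y=94.6):
D: 693.7
E: 580.9
F: 561.0
C: 477.0
A: 314.9
B: 144.7
The third-farthest is F at 561.0.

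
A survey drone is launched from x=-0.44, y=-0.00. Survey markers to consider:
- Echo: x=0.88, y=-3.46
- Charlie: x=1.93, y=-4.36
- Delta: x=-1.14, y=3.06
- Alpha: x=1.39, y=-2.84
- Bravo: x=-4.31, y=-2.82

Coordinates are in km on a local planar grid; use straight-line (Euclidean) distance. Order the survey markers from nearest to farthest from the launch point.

Delta, Alpha, Echo, Bravo, Charlie

Computing each straight-line distance from x=-0.44, y=-0.00:
Delta x=-1.14, y=3.06: 3.1 km
Alpha x=1.39, y=-2.84: 3.4 km
Echo x=0.88, y=-3.46: 3.7 km
Bravo x=-4.31, y=-2.82: 4.8 km
Charlie x=1.93, y=-4.36: 5.0 km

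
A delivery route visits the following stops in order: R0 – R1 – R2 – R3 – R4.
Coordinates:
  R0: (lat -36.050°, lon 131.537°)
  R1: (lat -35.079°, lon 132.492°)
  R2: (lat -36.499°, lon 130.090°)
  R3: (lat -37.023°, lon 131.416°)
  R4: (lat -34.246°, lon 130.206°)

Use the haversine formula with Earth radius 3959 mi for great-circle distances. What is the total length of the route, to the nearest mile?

538 mi

Leg distances:
R0→R1: 85.9 mi  (cumulative 85.9 mi)
R1→R2: 166.6 mi  (cumulative 252.5 mi)
R2→R3: 81.8 mi  (cumulative 334.4 mi)
R3→R4: 203.6 mi  (cumulative 537.9 mi)
Total route length ≈ 538 mi.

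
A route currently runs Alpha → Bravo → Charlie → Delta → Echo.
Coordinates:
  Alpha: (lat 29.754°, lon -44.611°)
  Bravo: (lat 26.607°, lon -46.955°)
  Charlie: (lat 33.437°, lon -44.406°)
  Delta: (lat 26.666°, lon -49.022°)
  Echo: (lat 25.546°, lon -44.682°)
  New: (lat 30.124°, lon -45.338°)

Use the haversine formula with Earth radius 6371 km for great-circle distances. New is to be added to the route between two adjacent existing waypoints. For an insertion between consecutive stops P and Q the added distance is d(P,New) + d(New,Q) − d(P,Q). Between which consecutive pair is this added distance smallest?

between Bravo and Charlie

Added distance for inserting New between each consecutive pair:
Alpha–Bravo: 84.5 km
Bravo–Charlie: 2.6 km
Charlie–Delta: 31.7 km
Delta–Echo: 589.2 km
Smallest added distance is 2.6 km, inserting between Bravo and Charlie.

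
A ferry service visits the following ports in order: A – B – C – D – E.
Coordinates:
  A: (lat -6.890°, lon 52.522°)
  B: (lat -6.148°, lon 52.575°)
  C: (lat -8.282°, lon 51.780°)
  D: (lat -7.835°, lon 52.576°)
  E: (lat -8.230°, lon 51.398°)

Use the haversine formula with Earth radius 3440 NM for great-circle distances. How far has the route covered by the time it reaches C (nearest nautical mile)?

181 NM

Leg distances:
A→B: 44.7 NM  (cumulative 44.7 NM)
B→C: 136.6 NM  (cumulative 181.3 NM)
Cumulative distance at C ≈ 181 NM.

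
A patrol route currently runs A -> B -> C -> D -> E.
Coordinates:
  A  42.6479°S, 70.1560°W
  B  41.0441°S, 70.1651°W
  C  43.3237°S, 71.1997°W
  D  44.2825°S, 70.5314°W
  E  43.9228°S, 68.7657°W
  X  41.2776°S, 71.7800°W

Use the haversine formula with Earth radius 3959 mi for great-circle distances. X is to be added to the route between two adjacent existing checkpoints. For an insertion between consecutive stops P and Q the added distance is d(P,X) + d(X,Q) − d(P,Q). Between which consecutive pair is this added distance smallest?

Added distance for inserting X between each consecutive pair:
A–B: 100.9 mi
B–C: 63.8 mi
C–D: 287.4 mi
D–E: 364.5 mi
Smallest added distance is 63.8 mi, inserting between B and C.

between B and C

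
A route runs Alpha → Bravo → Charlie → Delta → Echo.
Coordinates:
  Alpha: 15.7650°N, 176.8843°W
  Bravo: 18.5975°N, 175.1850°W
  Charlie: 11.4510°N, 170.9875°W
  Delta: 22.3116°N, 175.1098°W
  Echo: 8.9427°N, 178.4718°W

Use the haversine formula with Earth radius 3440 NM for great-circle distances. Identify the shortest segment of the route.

Alpha–Bravo

Leg distances:
Alpha→Bravo: 196.0 NM
Bravo→Charlie: 493.2 NM
Charlie→Delta: 693.6 NM
Delta→Echo: 825.7 NM
The shortest leg is Alpha–Bravo at 196.0 NM.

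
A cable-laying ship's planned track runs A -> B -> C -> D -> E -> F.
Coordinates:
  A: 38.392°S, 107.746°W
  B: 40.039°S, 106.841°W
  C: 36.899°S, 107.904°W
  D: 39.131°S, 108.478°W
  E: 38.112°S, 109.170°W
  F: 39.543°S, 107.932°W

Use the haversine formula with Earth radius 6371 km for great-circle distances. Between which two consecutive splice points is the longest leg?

Leg distances:
A→B: 199.0 km
B→C: 361.2 km
C→D: 253.2 km
D→E: 128.3 km
E→F: 191.9 km
The longest leg is B–C at 361.2 km.

B–C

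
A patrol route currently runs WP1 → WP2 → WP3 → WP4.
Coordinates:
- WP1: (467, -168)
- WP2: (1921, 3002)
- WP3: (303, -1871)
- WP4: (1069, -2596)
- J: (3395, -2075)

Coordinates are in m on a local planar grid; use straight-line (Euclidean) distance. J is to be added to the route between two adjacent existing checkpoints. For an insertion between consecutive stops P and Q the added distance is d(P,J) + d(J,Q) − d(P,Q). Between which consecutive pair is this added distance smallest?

Added distance for inserting J between each consecutive pair:
WP1–WP2: 5293.3 m
WP2–WP3: 3250.8 m
WP3–WP4: 4427.7 m
Smallest added distance is 3250.8 m, inserting between WP2 and WP3.

between WP2 and WP3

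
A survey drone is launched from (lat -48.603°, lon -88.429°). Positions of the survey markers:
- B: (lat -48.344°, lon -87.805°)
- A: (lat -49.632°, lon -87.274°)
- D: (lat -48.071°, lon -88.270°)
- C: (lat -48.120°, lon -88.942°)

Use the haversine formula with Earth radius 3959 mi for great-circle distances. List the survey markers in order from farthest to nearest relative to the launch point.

A, C, D, B

Distance from the launch point at (lat -48.603°, lon -88.429°) to each:
A (lat -49.632°, lon -87.274°): 88.2 mi
C (lat -48.120°, lon -88.942°): 40.8 mi
D (lat -48.071°, lon -88.270°): 37.5 mi
B (lat -48.344°, lon -87.805°): 33.7 mi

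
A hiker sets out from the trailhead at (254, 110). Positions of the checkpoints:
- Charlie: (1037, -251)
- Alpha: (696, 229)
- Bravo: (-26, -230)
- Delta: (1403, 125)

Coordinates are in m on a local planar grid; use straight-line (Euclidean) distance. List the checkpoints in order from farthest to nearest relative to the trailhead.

Delta, Charlie, Alpha, Bravo

Distance from the trailhead at (254, 110) to each:
Delta (1403, 125): 1149.1 m
Charlie (1037, -251): 862.2 m
Alpha (696, 229): 457.7 m
Bravo (-26, -230): 440.5 m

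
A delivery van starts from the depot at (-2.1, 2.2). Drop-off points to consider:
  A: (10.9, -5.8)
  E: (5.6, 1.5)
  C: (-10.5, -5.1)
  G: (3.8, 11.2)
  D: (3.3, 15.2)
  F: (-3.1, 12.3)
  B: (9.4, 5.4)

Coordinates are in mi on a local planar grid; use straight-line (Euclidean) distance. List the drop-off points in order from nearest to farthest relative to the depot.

Computing each straight-line distance from (-2.1, 2.2):
E (5.6, 1.5): 7.7 mi
F (-3.1, 12.3): 10.1 mi
G (3.8, 11.2): 10.8 mi
C (-10.5, -5.1): 11.1 mi
B (9.4, 5.4): 11.9 mi
D (3.3, 15.2): 14.1 mi
A (10.9, -5.8): 15.3 mi

E, F, G, C, B, D, A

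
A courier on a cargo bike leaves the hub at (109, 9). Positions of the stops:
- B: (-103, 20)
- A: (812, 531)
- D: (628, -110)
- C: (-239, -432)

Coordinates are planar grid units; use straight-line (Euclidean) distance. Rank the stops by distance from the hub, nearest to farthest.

B, D, C, A

Distance from the hub at (109, 9) to each:
B (-103, 20): 212.3
D (628, -110): 532.5
C (-239, -432): 561.8
A (812, 531): 875.6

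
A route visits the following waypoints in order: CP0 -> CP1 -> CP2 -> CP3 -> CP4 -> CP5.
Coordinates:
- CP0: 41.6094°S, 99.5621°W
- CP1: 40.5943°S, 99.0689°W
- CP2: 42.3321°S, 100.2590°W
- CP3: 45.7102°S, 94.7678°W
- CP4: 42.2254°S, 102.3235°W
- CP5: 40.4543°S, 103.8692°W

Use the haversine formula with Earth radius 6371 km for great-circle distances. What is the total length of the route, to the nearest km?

1868 km

Leg distances:
CP0→CP1: 120.2 km  (cumulative 120.2 km)
CP1→CP2: 217.2 km  (cumulative 337.4 km)
CP2→CP3: 577.6 km  (cumulative 915.0 km)
CP3→CP4: 717.7 km  (cumulative 1632.7 km)
CP4→CP5: 235.4 km  (cumulative 1868.1 km)
Total route length ≈ 1868 km.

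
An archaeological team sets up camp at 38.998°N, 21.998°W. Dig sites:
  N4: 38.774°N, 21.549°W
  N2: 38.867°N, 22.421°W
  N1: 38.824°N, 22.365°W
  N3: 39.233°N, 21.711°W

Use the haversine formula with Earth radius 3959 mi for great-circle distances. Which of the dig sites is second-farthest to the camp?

Distance to each, sorted:
N4: 28.7 mi
N2: 24.5 mi
N1: 23.1 mi
N3: 22.4 mi
The second-farthest is N2 at 24.5 mi.

N2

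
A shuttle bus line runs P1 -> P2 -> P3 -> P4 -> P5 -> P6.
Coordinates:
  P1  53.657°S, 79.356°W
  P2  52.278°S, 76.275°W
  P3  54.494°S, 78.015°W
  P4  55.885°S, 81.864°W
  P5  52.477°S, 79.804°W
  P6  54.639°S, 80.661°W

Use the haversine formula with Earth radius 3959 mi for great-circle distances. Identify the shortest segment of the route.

Leg distances:
P1→P2: 159.7 mi
P2→P3: 169.1 mi
P3→P4: 179.7 mi
P4→P5: 249.8 mi
P5→P6: 153.5 mi
The shortest leg is P5–P6 at 153.5 mi.

P5–P6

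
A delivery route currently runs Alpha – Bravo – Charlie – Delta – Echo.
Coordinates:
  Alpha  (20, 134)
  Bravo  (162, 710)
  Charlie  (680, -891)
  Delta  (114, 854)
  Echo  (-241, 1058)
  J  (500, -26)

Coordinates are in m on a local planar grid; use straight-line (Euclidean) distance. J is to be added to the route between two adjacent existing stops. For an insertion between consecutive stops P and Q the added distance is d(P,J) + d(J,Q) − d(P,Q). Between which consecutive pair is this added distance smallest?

between Charlie and Delta

Added distance for inserting J between each consecutive pair:
Alpha–Bravo: 722.6 m
Bravo–Charlie: 10.7 m
Charlie–Delta: 10.0 m
Delta–Echo: 1864.6 m
Smallest added distance is 10.0 m, inserting between Charlie and Delta.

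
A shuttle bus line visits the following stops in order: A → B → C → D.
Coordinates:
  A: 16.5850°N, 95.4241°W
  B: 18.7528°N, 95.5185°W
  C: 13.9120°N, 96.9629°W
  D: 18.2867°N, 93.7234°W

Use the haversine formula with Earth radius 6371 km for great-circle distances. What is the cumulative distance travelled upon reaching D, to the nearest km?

Leg distances:
A→B: 241.3 km  (cumulative 241.3 km)
B→C: 559.9 km  (cumulative 801.1 km)
C→D: 596.9 km  (cumulative 1398.1 km)
Cumulative distance at D ≈ 1398 km.

1398 km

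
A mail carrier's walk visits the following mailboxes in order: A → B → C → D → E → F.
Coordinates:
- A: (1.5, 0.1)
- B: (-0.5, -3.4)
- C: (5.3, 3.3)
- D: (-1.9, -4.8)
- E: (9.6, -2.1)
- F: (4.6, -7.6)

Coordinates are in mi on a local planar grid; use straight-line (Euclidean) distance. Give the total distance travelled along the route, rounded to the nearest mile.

Leg distances:
A→B: 4.0 mi  (cumulative 4.0 mi)
B→C: 8.9 mi  (cumulative 12.9 mi)
C→D: 10.8 mi  (cumulative 23.7 mi)
D→E: 11.8 mi  (cumulative 35.5 mi)
E→F: 7.4 mi  (cumulative 43.0 mi)
Total route length ≈ 43 mi.

43 mi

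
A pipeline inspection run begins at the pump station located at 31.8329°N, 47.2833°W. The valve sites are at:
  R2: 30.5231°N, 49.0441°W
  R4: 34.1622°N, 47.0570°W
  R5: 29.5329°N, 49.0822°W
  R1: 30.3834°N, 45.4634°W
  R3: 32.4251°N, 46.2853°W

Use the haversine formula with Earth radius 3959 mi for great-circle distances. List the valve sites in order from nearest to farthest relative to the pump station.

R3, R2, R1, R4, R5

Computing each great-circle distance from 31.8329°N, 47.2833°W:
R3 32.4251°N, 46.2853°W: 71.3 mi
R2 30.5231°N, 49.0441°W: 137.9 mi
R1 30.3834°N, 45.4634°W: 147.0 mi
R4 34.1622°N, 47.0570°W: 161.5 mi
R5 29.5329°N, 49.0822°W: 191.5 mi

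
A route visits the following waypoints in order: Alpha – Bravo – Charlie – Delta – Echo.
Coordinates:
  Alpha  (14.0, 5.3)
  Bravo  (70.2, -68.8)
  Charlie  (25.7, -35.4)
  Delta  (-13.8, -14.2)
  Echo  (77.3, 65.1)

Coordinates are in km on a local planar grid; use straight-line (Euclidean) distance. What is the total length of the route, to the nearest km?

314 km

Leg distances:
Alpha→Bravo: 93.0 km  (cumulative 93.0 km)
Bravo→Charlie: 55.6 km  (cumulative 148.6 km)
Charlie→Delta: 44.8 km  (cumulative 193.5 km)
Delta→Echo: 120.8 km  (cumulative 314.3 km)
Total route length ≈ 314 km.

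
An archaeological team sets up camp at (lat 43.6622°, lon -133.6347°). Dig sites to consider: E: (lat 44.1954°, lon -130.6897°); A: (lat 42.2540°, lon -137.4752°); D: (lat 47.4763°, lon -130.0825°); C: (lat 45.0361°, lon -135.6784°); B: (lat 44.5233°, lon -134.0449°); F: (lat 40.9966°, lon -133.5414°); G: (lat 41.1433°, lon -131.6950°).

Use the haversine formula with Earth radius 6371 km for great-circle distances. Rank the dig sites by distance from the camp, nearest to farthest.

Computing each great-circle distance from (lat 43.6622°, lon -133.6347°):
B (lat 44.5233°, lon -134.0449°): 101.2 km
C (lat 45.0361°, lon -135.6784°): 223.0 km
E (lat 44.1954°, lon -130.6897°): 243.2 km
F (lat 40.9966°, lon -133.5414°): 296.5 km
G (lat 41.1433°, lon -131.6950°): 322.2 km
A (lat 42.2540°, lon -137.4752°): 349.5 km
D (lat 47.4763°, lon -130.0825°): 506.2 km

B, C, E, F, G, A, D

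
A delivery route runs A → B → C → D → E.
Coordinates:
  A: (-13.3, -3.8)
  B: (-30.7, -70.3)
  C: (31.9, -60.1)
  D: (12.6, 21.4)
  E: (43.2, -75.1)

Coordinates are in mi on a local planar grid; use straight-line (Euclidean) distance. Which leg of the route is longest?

Leg distances:
A→B: 68.7 mi
B→C: 63.4 mi
C→D: 83.8 mi
D→E: 101.2 mi
The longest leg is D–E at 101.2 mi.

D–E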